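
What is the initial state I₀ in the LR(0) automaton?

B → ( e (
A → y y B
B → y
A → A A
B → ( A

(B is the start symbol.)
{ [B → . ( A], [B → . ( e (], [B → . y], [B' → . B] }

First, augment the grammar with B' → B
I₀ = CLOSURE({ [B' → . B] }):
  [B' → . B] has the dot before B: add [B → . ( e (], [B → . y], [B → . ( A]
No further items can be added.

I₀ = { [B → . ( A], [B → . ( e (], [B → . y], [B' → . B] }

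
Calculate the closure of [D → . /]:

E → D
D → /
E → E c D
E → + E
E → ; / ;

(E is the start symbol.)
{ [D → . /] }

Start with: [D → . /]
The dot precedes the terminal '/', so nothing is added.

CLOSURE = { [D → . /] }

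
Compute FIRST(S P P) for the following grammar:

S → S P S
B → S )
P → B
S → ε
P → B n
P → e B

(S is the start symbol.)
{ ')', 'e' }

FIRST sets of the non-terminals involved (from the grammar, by fixed-point iteration):
  FIRST(S) = { ')', 'e', ε }
  FIRST(P) = { ')', 'e' }

To compute FIRST(S P P), process the symbols left to right:
Symbol S is a non-terminal. Add FIRST(S) \ {ε} = { ')', 'e' }
S is nullable (ε ∈ FIRST(S)), continue to the next symbol.
Symbol P is a non-terminal. Add FIRST(P) \ {ε} = { ')', 'e' }
P is not nullable (ε ∉ FIRST(P)), so stop here.
FIRST(S P P) = { ')', 'e' }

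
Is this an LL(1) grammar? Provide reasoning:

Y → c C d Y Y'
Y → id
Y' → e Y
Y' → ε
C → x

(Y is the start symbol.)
No. Predict set conflict for Y': { 'e' }

Relevant sets:
  FOLLOW(Y') = { $, 'e' }

For Y:
  PREDICT(Y → c C d Y Y') = { 'c' }
  PREDICT(Y → id) = { 'id' }
For Y':
  PREDICT(Y' → e Y) = { 'e' }
  PREDICT(Y' → ε) = { $, 'e' }
C has a single production, so nothing to check there.

Conflict found: Predict set conflict for Y': { 'e' }
The grammar is NOT LL(1).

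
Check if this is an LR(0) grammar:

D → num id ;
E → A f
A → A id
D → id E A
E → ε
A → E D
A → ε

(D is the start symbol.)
No. Reduce-reduce conflict: [A → .] and [E → .]

A grammar is LR(0) if no state in the canonical LR(0) collection has:
  - both a shift item (dot before a terminal) and a complete item (shift-reduce conflict), or
  - two or more complete items (reduce-reduce conflict; the accept item [D' → D .] counts as a complete item here).

Augment with D' → D and build the canonical LR(0) collection (I0 = CLOSURE({[D' → . D]}), then GOTO on every symbol after a dot until no new states appear). It has 13 states:
  I0: { [D → . id E A], [D → . num id ;], [D' → . D] }  — shift
  I1: { [D' → D .] }  — accept
  I2: { [A → . A id], [A → . E D], [A → .], [D → id . E A], [E → . A f], [E → .] }  — 2 reduces
  I3: { [D → num . id ;] }  — shift
  I4: { [D → num id . ;] }  — shift
  I5: { [D → num id ; .] }  — reduce
  I6: { [A → A . id], [E → A . f] }  — shift
  I7: { [A → . A id], [A → . E D], [A → .], [A → E . D], [D → . id E A], [D → . num id ;], [D → id E . A], [E → . A f], [E → .] }  — shift, 2 reduces
  I8: { [A → A . id], [D → id E A .], [E → A . f] }  — shift, reduce
  I9: { [A → E D .] }  — reduce
  I10: { [A → E . D], [D → . id E A], [D → . num id ;] }  — shift
  I11: { [E → A f .] }  — reduce
  I12: { [A → A id .] }  — reduce

Conflict in state I2:
  Reduce-reduce conflict: [A → .] and [E → .]
So the grammar is NOT LR(0).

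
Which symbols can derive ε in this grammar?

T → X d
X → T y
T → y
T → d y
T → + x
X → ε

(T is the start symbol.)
{ 'X' }

A non-terminal is nullable if it can derive ε (the empty string): either it has an ε-production, or it has a production whose right-hand side consists entirely of nullable non-terminals.

ε-productions: X → ε
So X is immediately nullable.
No further non-terminal can be added: every production for the remaining non-terminals contains a terminal or a non-nullable non-terminal.
Nullable = { 'X' }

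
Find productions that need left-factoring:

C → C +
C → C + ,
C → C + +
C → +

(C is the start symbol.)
Yes, C has productions with common prefix 'C +'

Left-factoring is needed when two productions for the same non-terminal
share a common prefix on the right-hand side.

Productions for C:
  C → C +
  C → C + ,
  C → C + +
  C → +

Found common prefix 'C +' in productions for C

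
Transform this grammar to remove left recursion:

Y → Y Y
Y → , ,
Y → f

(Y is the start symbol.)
Y is directly left-recursive. The standard transformation for
  A → A α₁ | ... | A α_m | β₁ | ... | β_n
is
  A  → β₁ A' | ... | β_n A'
  A' → α₁ A' | ... | α_m A' | ε

Y → , , becomes Y → , , Y'
Y → f becomes Y → f Y'
Y → Y Y becomes Y' → Y Y'
Add Y' → ε

Resulting grammar:
Y → , , Y'
Y → f Y'
Y' → Y Y'
Y' → ε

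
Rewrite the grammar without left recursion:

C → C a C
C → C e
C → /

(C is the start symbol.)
C → / C'
C' → a C C'
C' → e C'
C' → ε

C is directly left-recursive. The standard transformation for
  A → A α₁ | ... | A α_m | β₁ | ... | β_n
is
  A  → β₁ A' | ... | β_n A'
  A' → α₁ A' | ... | α_m A' | ε

C → / becomes C → / C'
C → C a C becomes C' → a C C'
C → C e becomes C' → e C'
Add C' → ε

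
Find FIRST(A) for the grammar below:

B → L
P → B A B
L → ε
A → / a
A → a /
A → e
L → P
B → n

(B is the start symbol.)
From A → / a:
  - '/' is a terminal: add '/' and stop
From A → a /:
  - a is a terminal: add 'a' and stop
From A → e:
  - e is a terminal: add 'e' and stop

Collecting: FIRST(A) = { '/', 'a', 'e' }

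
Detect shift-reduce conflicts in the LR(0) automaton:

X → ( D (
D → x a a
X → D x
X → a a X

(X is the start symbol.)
No shift-reduce conflicts

Augment with X' → X and build the canonical LR(0) collection (I0 = CLOSURE({[X' → . X]}), then GOTO on every symbol after a dot until no new states appear). It has 13 states:
  I0: { [D → . x a a], [X → . ( D (], [X → . D x], [X → . a a X], [X' → . X] }  — shift
  I1: { [D → . x a a], [X → ( . D (] }  — shift
  I2: { [X → D . x] }  — shift
  I3: { [X' → X .] }  — accept
  I4: { [X → a . a X] }  — shift
  I5: { [D → x . a a] }  — shift
  I6: { [D → x a . a] }  — shift
  I7: { [D → x a a .] }  — reduce
  I8: { [D → . x a a], [X → . ( D (], [X → . D x], [X → . a a X], [X → a a . X] }  — shift
  I9: { [X → a a X .] }  — reduce
  I10: { [X → D x .] }  — reduce
  I11: { [X → ( D . (] }  — shift
  I12: { [X → ( D ( .] }  — reduce

No state contains both a complete item and a shift item.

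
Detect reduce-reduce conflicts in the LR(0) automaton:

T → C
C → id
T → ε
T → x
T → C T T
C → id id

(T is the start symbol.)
A reduce-reduce conflict occurs when an LR(0) state has two complete items [A → α .] and [B → β .] — both call for a reduction, and with no lookahead the parser cannot choose between them.

Augment with T' → T and build the canonical LR(0) collection (I0 = CLOSURE({[T' → . T]}), then GOTO on every symbol after a dot until no new states appear). It has 8 states:
  I0: { [C → . id id], [C → . id], [T → . C T T], [T → . C], [T → . x], [T → .], [T' → . T] }  — shift, reduce
  I1: { [C → . id id], [C → . id], [T → . C T T], [T → . C], [T → . x], [T → .], [T → C . T T], [T → C .] }  — shift, 2 reduces
  I2: { [T' → T .] }  — accept
  I3: { [C → id . id], [C → id .] }  — shift, reduce
  I4: { [T → x .] }  — reduce
  I5: { [C → id id .] }  — reduce
  I6: { [C → . id id], [C → . id], [T → . C T T], [T → . C], [T → . x], [T → .], [T → C T . T] }  — shift, reduce
  I7: { [T → C T T .] }  — reduce

I1 contains complete items [T → .], [T → C .] — reduce-reduce conflict.

Answer: Yes — I1: [T → .] vs [T → C .]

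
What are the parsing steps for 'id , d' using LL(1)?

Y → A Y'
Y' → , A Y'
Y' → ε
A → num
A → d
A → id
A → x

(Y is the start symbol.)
LL(1) parsing maintains a stack (initially the start symbol over $) and the input. At each step: if the stack top is a terminal, match it against the current input token; if it is a non-terminal N, replace it with the RHS of M[N, lookahead] (the unique production whose predict set contains the lookahead).

Stack is shown with the top on the left.

Stack     Input     Action
--------------------------
Y $       id , d $  output Y → A Y'
A Y' $    id , d $  output A → id
id Y' $   id , d $  match 'id'
Y' $      , d $     output Y' → , A Y'
, A Y' $  , d $     match ','
A Y' $    d $       output A → d
d Y' $    d $       match 'd'
Y' $      $         output Y' → ε
$         $         accept

The string is accepted.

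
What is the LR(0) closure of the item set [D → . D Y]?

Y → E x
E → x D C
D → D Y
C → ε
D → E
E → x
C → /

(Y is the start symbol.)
Start with: [D → . D Y]
  [D → . D Y] has the dot before D: add [D → . E]
  [D → . E] has the dot before E: add [E → . x D C], [E → . x]
No further items can be added.

CLOSURE = { [D → . D Y], [D → . E], [E → . x D C], [E → . x] }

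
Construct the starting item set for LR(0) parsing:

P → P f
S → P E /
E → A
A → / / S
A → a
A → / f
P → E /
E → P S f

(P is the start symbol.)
{ [A → . / / S], [A → . / f], [A → . a], [E → . A], [E → . P S f], [P → . E /], [P → . P f], [P' → . P] }

First, augment the grammar with P' → P
I₀ = CLOSURE({ [P' → . P] }):
  [P' → . P] has the dot before P: add [P → . P f], [P → . E /]
  [P → . E /] has the dot before E: add [E → . A], [E → . P S f]
  [E → . A] has the dot before A: add [A → . / / S], [A → . a], [A → . / f]
No further items can be added.

I₀ = { [A → . / / S], [A → . / f], [A → . a], [E → . A], [E → . P S f], [P → . E /], [P → . P f], [P' → . P] }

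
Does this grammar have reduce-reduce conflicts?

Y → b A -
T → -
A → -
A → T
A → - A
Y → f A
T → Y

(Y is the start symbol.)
Augment with Y' → Y and build the canonical LR(0) collection (I0 = CLOSURE({[Y' → . Y]}), then GOTO on every symbol after a dot until no new states appear). It has 11 states:
  I0: { [Y → . b A -], [Y → . f A], [Y' → . Y] }  — shift
  I1: { [Y' → Y .] }  — accept
  I2: { [A → . - A], [A → . -], [A → . T], [T → . -], [T → . Y], [Y → . b A -], [Y → . f A], [Y → b . A -] }  — shift
  I3: { [A → . - A], [A → . -], [A → . T], [T → . -], [T → . Y], [Y → . b A -], [Y → . f A], [Y → f . A] }  — shift
  I4: { [A → - . A], [A → - .], [A → . - A], [A → . -], [A → . T], [T → - .], [T → . -], [T → . Y], [Y → . b A -], [Y → . f A] }  — shift, 2 reduces
  I5: { [Y → f A .] }  — reduce
  I6: { [A → T .] }  — reduce
  I7: { [T → Y .] }  — reduce
  I8: { [A → - A .] }  — reduce
  I9: { [Y → b A . -] }  — shift
  I10: { [Y → b A - .] }  — reduce

I4 contains complete items [A → - .], [T → - .] — reduce-reduce conflict.

Answer: Yes — I4: [A → - .] vs [T → - .]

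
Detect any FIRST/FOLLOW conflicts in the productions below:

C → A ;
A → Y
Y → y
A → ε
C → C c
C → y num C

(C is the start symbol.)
No FIRST/FOLLOW conflicts.

A FIRST/FOLLOW conflict occurs when a non-terminal N has a nullable alternative N → β (β ⇒* ε) and another alternative N → α with FIRST(α) ∩ FOLLOW(N) ≠ ∅: on such a lookahead the parser cannot decide between expanding α and letting N vanish via β.

Nullable non-terminals: A.
FIRST sets used below: FIRST(Y) = { 'y' }

A: nullable alternative(s) A → ε; FOLLOW(A) = { ';' }
  A → Y: FIRST \ {ε} = { 'y' } — disjoint from FOLLOW(A)
  A → ε: FIRST \ {ε} = { } — this is the only nullable alternative, skip

C, Y have no nullable alternative, so no FIRST/FOLLOW check is needed there.

No FIRST/FOLLOW conflicts found.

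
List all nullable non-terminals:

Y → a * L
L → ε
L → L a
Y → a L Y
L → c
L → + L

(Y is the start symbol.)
{ 'L' }

A non-terminal is nullable if it can derive ε (the empty string): either it has an ε-production, or it has a production whose right-hand side consists entirely of nullable non-terminals.

ε-productions: L → ε
So L is immediately nullable.
No further non-terminal can be added: every production for the remaining non-terminals contains a terminal or a non-nullable non-terminal.
Nullable = { 'L' }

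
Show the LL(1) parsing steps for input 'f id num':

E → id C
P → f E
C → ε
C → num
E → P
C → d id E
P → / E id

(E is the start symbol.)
Stack is shown with the top on the left.

Stack   Input       Action
--------------------------
E $     f id num $  output E → P
P $     f id num $  output P → f E
f E $   f id num $  match 'f'
E $     id num $    output E → id C
id C $  id num $    match 'id'
C $     num $       output C → num
num $   num $       match 'num'
$       $           accept

The string is accepted.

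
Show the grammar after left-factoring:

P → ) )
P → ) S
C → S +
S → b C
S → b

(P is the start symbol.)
P → ) P'
P' → )
P' → S
C → S +
S → b S'
S' → C
S' → ε

Left-factoring transforms A → αβ₁ | αβ₂ into A → αA' and A' → β₁ | β₂
(α is the longest common prefix among the alternatives). Repeat until
no nonterminal has two alternatives with a common prefix.

Round 1: P has alternatives sharing prefix ')'. Introduce P': P → ) P'
  Add: P' → )
  Add: P' → S

Round 2: S has alternatives sharing prefix 'b'. Introduce S': S → b S'
  Add: S' → C
  Add: S' → ε

No remaining common prefixes — done.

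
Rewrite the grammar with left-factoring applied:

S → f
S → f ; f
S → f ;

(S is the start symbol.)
Left-factoring transforms A → αβ₁ | αβ₂ into A → αA' and A' → β₁ | β₂
(α is the longest common prefix among the alternatives). Repeat until
no nonterminal has two alternatives with a common prefix.

Round 1: S has alternatives sharing prefix 'f'. Introduce S': S → f S'
  Add: S' → ε
  Add: S' → ; f
  Add: S' → ;

Round 2: S' has alternatives sharing prefix ';'. Introduce S'': S' → ; S''
  Add: S'' → f
  Add: S'' → ε

No remaining common prefixes — done.

Resulting grammar:
S → f S'
S' → ε
S' → ; S''
S'' → f
S'' → ε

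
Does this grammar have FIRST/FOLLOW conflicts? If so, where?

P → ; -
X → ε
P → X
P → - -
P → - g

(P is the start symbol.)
No FIRST/FOLLOW conflicts.

Nullable non-terminals: P, X.
FIRST sets used below: FIRST(X) = { ε }

P: nullable alternative(s) P → X; FOLLOW(P) = { $ }
  P → ; -: FIRST \ {ε} = { ';' } — disjoint from FOLLOW(P)
  P → X: FIRST \ {ε} = { } — this is the only nullable alternative, skip
  P → - -: FIRST \ {ε} = { '-' } — disjoint from FOLLOW(P)
  P → - g: FIRST \ {ε} = { '-' } — disjoint from FOLLOW(P)
X has a nullable alternative but only one production, so nothing to check.

No FIRST/FOLLOW conflicts found.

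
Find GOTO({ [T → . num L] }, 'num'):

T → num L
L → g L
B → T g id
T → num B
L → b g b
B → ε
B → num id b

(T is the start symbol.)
{ [L → . b g b], [L → . g L], [T → num . L] }

GOTO(I, 'num') = CLOSURE({ [A → αX.β] : [A → α.Xβ] ∈ I, X = 'num' })

Items with dot before 'num', with the dot advanced:
  [T → . num L] → [T → num . L]
Closure of the advanced items:
  [T → num . L] has the dot before L: add [L → . g L], [L → . b g b]

GOTO = { [L → . b g b], [L → . g L], [T → num . L] }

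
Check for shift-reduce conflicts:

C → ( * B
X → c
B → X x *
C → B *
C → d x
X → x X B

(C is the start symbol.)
No shift-reduce conflicts

Augment with C' → C and build the canonical LR(0) collection (I0 = CLOSURE({[C' → . C]}), then GOTO on every symbol after a dot until no new states appear). It has 16 states:
  I0: { [B → . X x *], [C → . ( * B], [C → . B *], [C → . d x], [C' → . C], [X → . c], [X → . x X B] }  — shift
  I1: { [C → ( . * B] }  — shift
  I2: { [C → B . *] }  — shift
  I3: { [C' → C .] }  — accept
  I4: { [B → X . x *] }  — shift
  I5: { [X → c .] }  — reduce
  I6: { [C → d . x] }  — shift
  I7: { [X → . c], [X → . x X B], [X → x . X B] }  — shift
  I8: { [B → . X x *], [X → . c], [X → . x X B], [X → x X . B] }  — shift
  I9: { [X → x X B .] }  — reduce
  I10: { [C → d x .] }  — reduce
  I11: { [B → X x . *] }  — shift
  I12: { [B → X x * .] }  — reduce
  I13: { [C → B * .] }  — reduce
  I14: { [B → . X x *], [C → ( * . B], [X → . c], [X → . x X B] }  — shift
  I15: { [C → ( * B .] }  — reduce

No state contains both a complete item and a shift item.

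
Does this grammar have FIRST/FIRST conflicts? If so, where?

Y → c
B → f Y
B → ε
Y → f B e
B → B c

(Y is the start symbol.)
A FIRST/FIRST conflict occurs when two productions N → α and N → β for the same non-terminal have FIRST(α) ∩ FIRST(β) ≠ ∅ (with ε ∈ FIRST of a nullable right-hand side, so two nullable alternatives also conflict).

FIRST sets of the non-terminals at (or reachable through a nullable prefix from) the front of some alternative:
  FIRST(B) = { 'c', 'f', ε }

Productions for Y:
  Y → c: FIRST = { 'c' }
  Y → f B e: FIRST = { 'f' }
Productions for B:
  B → f Y: FIRST = { 'f' }
  B → ε: FIRST = { ε }
  B → B c: FIRST = { 'c', 'f' }

Conflict for B: B → f Y and B → B c
  Overlap: { 'f' }

Answer: Yes. B → f Y / B → B c on { 'f' }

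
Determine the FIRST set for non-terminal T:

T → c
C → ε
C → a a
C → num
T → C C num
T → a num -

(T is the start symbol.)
{ 'a', 'c', 'num' }

To compute FIRST(T), examine every production with T on the left-hand side, reading each right-hand side left to right until a non-nullable symbol is reached.

FIRST sets of the other non-terminals involved (by the same procedure, iterated to a fixed point):
  FIRST(C) = { 'a', 'num', ε }

From T → c:
  - c is a terminal: add 'c' and stop
From T → C C num:
  - C is a non-terminal: add FIRST(C) \ {ε} = { 'a', 'num' }
    C is nullable, so continue to the next symbol
  - C is a non-terminal: add FIRST(C) \ {ε} = { 'a', 'num' }
    C is nullable, so continue to the next symbol
  - num is a terminal: add 'num' and stop
From T → a num -:
  - a is a terminal: add 'a' and stop

Collecting: FIRST(T) = { 'a', 'c', 'num' }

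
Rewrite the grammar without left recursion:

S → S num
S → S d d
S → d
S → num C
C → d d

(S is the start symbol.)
S → d S'
S → num C S'
S' → num S'
S' → d d S'
S' → ε
C → d d

S is directly left-recursive. The standard transformation for
  A → A α₁ | ... | A α_m | β₁ | ... | β_n
is
  A  → β₁ A' | ... | β_n A'
  A' → α₁ A' | ... | α_m A' | ε

S → d becomes S → d S'
S → num C becomes S → num C S'
S → S num becomes S' → num S'
S → S d d becomes S' → d d S'
Add S' → ε

Productions for other non-terminals are unchanged:
  C → d d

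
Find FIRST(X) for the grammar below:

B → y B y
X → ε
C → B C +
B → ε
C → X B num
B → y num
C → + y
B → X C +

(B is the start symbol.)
From X → ε:
  - ε-production, so ε ∈ FIRST(X)

Collecting: FIRST(X) = { ε }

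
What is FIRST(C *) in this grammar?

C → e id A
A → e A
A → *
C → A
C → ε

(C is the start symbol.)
{ '*', 'e' }

FIRST sets of the non-terminals involved (from the grammar, by fixed-point iteration):
  FIRST(C) = { '*', 'e', ε }

To compute FIRST(C *), process the symbols left to right:
Symbol C is a non-terminal. Add FIRST(C) \ {ε} = { '*', 'e' }
C is nullable (ε ∈ FIRST(C)), continue to the next symbol.
Symbol * is a terminal. Add '*' and stop.
FIRST(C *) = { '*', 'e' }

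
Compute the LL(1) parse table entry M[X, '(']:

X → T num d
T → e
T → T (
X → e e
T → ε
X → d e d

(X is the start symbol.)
To find M[X, '('], we find productions for X where '(' is in the predict set (PREDICT(N → α) = (FIRST(α) \ {ε}) ∪ (FOLLOW(N) if α ⇒* ε)).

Relevant sets:
  FIRST(T) = { '(', 'e', ε }

X → T num d: PREDICT = { '(', 'e', 'num' }
  '(' is in predict set, so this production goes in M[X, '(']
X → e e: PREDICT = { 'e' }
X → d e d: PREDICT = { 'd' }

M[X, '('] = X → T num d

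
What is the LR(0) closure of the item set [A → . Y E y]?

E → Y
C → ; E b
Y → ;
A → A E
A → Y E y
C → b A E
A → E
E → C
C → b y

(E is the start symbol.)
Start with: [A → . Y E y]
  [A → . Y E y] has the dot before Y: add [Y → . ;]
No further items can be added.

CLOSURE = { [A → . Y E y], [Y → . ;] }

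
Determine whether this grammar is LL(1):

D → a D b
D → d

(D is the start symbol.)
A grammar is LL(1) if for each non-terminal N with multiple productions, the predict sets of those productions are pairwise disjoint, where PREDICT(N → α) = (FIRST(α) \ {ε}) ∪ (FOLLOW(N) if α ⇒* ε).

For D:
  PREDICT(D → a D b) = { 'a' }
  PREDICT(D → d) = { 'd' }

All predict sets are disjoint. The grammar IS LL(1).

Answer: Yes, the grammar is LL(1).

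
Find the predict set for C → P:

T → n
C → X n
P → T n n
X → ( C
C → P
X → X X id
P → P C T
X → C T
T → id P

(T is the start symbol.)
{ 'id', 'n' }

PREDICT(C → P) = (FIRST(RHS) \ {ε}) ∪ (FOLLOW(C) if ε ∈ FIRST(RHS), i.e. RHS ⇒* ε)
FIRST(P) = { 'id', 'n' }
FIRST(P) = { 'id', 'n' }
ε ∉ FIRST(P), so FOLLOW(C) is not added.
PREDICT(C → P) = { 'id', 'n' }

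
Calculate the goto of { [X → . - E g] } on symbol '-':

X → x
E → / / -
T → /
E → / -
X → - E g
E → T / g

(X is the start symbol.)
GOTO(I, '-') = CLOSURE({ [A → αX.β] : [A → α.Xβ] ∈ I, X = '-' })

Items with dot before '-', with the dot advanced:
  [X → . - E g] → [X → - . E g]
Closure of the advanced items:
  [X → - . E g] has the dot before E: add [E → . / / -], [E → . / -], [E → . T / g]
  [E → . T / g] has the dot before T: add [T → . /]

GOTO = { [E → . / -], [E → . / / -], [E → . T / g], [T → . /], [X → - . E g] }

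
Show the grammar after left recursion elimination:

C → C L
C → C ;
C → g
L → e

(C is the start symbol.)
C is directly left-recursive. The standard transformation for
  A → A α₁ | ... | A α_m | β₁ | ... | β_n
is
  A  → β₁ A' | ... | β_n A'
  A' → α₁ A' | ... | α_m A' | ε

C → g becomes C → g C'
C → C L becomes C' → L C'
C → C ; becomes C' → ; C'
Add C' → ε

Productions for other non-terminals are unchanged:
  L → e

Resulting grammar:
C → g C'
C' → L C'
C' → ; C'
C' → ε
L → e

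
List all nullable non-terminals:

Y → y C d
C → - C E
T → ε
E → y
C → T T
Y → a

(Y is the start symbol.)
ε-productions: T → ε
So T is immediately nullable.
C → T T: every symbol on the right is nullable, so C is nullable too.
No further non-terminal can be added: every production for the remaining non-terminals contains a terminal or a non-nullable non-terminal.
Nullable = { 'C', 'T' }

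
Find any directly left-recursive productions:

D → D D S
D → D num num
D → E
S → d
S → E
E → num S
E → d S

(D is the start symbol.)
D → D D S: LEFT RECURSIVE (starts with D)
D → D num num: LEFT RECURSIVE (starts with D)
D → E: starts with E
S → d: starts with d
S → E: starts with E
E → num S: starts with num
E → d S: starts with d

The grammar has direct left recursion on: D.

Answer: Yes, D is left-recursive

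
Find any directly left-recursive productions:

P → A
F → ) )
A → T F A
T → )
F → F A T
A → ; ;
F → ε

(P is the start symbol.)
P → A: starts with A
F → ) ): starts with ')'
A → T F A: starts with T
T → ): starts with ')'
F → F A T: LEFT RECURSIVE (starts with F)
A → ; ;: starts with ';'
F → ε: starts with ε

The grammar has direct left recursion on: F.

Answer: Yes, F is left-recursive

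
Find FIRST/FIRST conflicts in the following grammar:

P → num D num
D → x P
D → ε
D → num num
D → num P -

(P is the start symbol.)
Productions for D:
  D → x P: FIRST = { 'x' }
  D → ε: FIRST = { ε }
  D → num num: FIRST = { 'num' }
  D → num P -: FIRST = { 'num' }
P has only one production, so no FIRST/FIRST conflict is possible there.

Conflict for D: D → num num and D → num P -
  Overlap: { 'num' }

Answer: Yes. D → num num / D → num P '-' on { 'num' }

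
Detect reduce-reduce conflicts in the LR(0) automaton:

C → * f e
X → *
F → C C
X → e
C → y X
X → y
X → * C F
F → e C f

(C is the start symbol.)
A reduce-reduce conflict occurs when an LR(0) state has two complete items [A → α .] and [B → β .] — both call for a reduction, and with no lookahead the parser cannot choose between them.

Augment with C' → C and build the canonical LR(0) collection (I0 = CLOSURE({[C' → . C]}), then GOTO on every symbol after a dot until no new states appear). It has 17 states:
  I0: { [C → . * f e], [C → . y X], [C' → . C] }  — shift
  I1: { [C → * . f e] }  — shift
  I2: { [C' → C .] }  — accept
  I3: { [C → y . X], [X → . * C F], [X → . *], [X → . e], [X → . y] }  — shift
  I4: { [C → . * f e], [C → . y X], [X → * . C F], [X → * .] }  — shift, reduce
  I5: { [C → y X .] }  — reduce
  I6: { [X → e .] }  — reduce
  I7: { [X → y .] }  — reduce
  I8: { [C → . * f e], [C → . y X], [F → . C C], [F → . e C f], [X → * C . F] }  — shift
  I9: { [C → . * f e], [C → . y X], [F → C . C] }  — shift
  I10: { [X → * C F .] }  — reduce
  I11: { [C → . * f e], [C → . y X], [F → e . C f] }  — shift
  I12: { [F → e C . f] }  — shift
  I13: { [F → e C f .] }  — reduce
  I14: { [F → C C .] }  — reduce
  I15: { [C → * f . e] }  — shift
  I16: { [C → * f e .] }  — reduce

No state contains more than one complete item.

Answer: No reduce-reduce conflicts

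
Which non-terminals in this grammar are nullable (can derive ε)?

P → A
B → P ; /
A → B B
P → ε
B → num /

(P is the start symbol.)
{ 'P' }

A non-terminal is nullable if it can derive ε (the empty string): either it has an ε-production, or it has a production whose right-hand side consists entirely of nullable non-terminals.

ε-productions: P → ε
So P is immediately nullable.
No further non-terminal can be added: every production for the remaining non-terminals contains a terminal or a non-nullable non-terminal.
Nullable = { 'P' }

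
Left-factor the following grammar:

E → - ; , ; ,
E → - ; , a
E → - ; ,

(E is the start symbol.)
E → - ; , E'
E' → ; ,
E' → a
E' → ε

Left-factoring transforms A → αβ₁ | αβ₂ into A → αA' and A' → β₁ | β₂
(α is the longest common prefix among the alternatives). Repeat until
no nonterminal has two alternatives with a common prefix.

Round 1: E has alternatives sharing prefix '- ; ,'. Introduce E': E → - ; , E'
  Add: E' → ; ,
  Add: E' → a
  Add: E' → ε

No remaining common prefixes — done.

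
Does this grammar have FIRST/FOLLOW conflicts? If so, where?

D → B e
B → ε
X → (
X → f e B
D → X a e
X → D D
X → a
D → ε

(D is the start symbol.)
Yes. D → B e with FOLLOW(D) on { 'e' }; D → X a e with FOLLOW(D) on { '(', 'a', 'e', 'f' }; X → a with FOLLOW(X) on { 'a' }

Nullable non-terminals: B, D, X.
FIRST sets used below: FIRST(B) = { ε }, FIRST(X) = { '(', 'a', 'e', 'f', ε }, FIRST(D) = { '(', 'a', 'e', 'f', ε }
B has a nullable alternative but only one production, so nothing to check.

D: nullable alternative(s) D → ε; FOLLOW(D) = { $, '(', 'a', 'e', 'f' }
  D → B e: FIRST \ {ε} = { 'e' } — overlaps FOLLOW(D) on { 'e' }: CONFLICT
  D → X a e: FIRST \ {ε} = { '(', 'a', 'e', 'f' } — overlaps FOLLOW(D) on { '(', 'a', 'e', 'f' }: CONFLICT
  D → ε: FIRST \ {ε} = { } — this is the only nullable alternative, skip

X: nullable alternative(s) X → D D; FOLLOW(X) = { 'a' }
  X → (: FIRST \ {ε} = { '(' } — disjoint from FOLLOW(X)
  X → f e B: FIRST \ {ε} = { 'f' } — disjoint from FOLLOW(X)
  X → D D: FIRST \ {ε} = { '(', 'a', 'e', 'f' } — this is the only nullable alternative, skip
  X → a: FIRST \ {ε} = { 'a' } — overlaps FOLLOW(X) on { 'a' }: CONFLICT

So the grammar has 3 FIRST/FOLLOW conflicts (marked CONFLICT above).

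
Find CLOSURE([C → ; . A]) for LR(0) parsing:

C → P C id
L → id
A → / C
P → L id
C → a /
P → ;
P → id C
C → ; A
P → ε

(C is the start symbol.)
Start with: [C → ; . A]
  [C → ; . A] has the dot before A: add [A → . / C]
No further items can be added.

CLOSURE = { [A → . / C], [C → ; . A] }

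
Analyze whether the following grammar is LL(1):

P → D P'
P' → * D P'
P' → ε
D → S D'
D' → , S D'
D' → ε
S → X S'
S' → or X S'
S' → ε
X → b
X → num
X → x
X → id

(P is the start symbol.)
Yes, the grammar is LL(1).

A grammar is LL(1) if for each non-terminal N with multiple productions, the predict sets of those productions are pairwise disjoint, where PREDICT(N → α) = (FIRST(α) \ {ε}) ∪ (FOLLOW(N) if α ⇒* ε).

Relevant sets:
  FOLLOW(P') = { $ }
  FOLLOW(D') = { $, '*' }
  FOLLOW(S') = { $, '*', ',' }

For P':
  PREDICT(P' → '*' D P') = { '*' }
  PREDICT(P' → ε) = { $ }
For D':
  PREDICT(D' → ',' S D') = { ',' }
  PREDICT(D' → ε) = { $, '*' }
For S':
  PREDICT(S' → or X S') = { 'or' }
  PREDICT(S' → ε) = { $, '*', ',' }
For X:
  PREDICT(X → b) = { 'b' }
  PREDICT(X → num) = { 'num' }
  PREDICT(X → x) = { 'x' }
  PREDICT(X → id) = { 'id' }
P, D, S have a single production, so nothing to check there.

All predict sets are disjoint. The grammar IS LL(1).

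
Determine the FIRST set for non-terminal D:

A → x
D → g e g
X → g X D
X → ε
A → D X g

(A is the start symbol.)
{ 'g' }

To compute FIRST(D), examine every production with D on the left-hand side, reading each right-hand side left to right until a non-nullable symbol is reached.

From D → g e g:
  - g is a terminal: add 'g' and stop

Collecting: FIRST(D) = { 'g' }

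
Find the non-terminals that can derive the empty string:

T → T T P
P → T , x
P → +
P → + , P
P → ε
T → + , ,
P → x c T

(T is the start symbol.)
A non-terminal is nullable if it can derive ε (the empty string): either it has an ε-production, or it has a production whose right-hand side consists entirely of nullable non-terminals.

ε-productions: P → ε
So P is immediately nullable.
No further non-terminal can be added: every production for the remaining non-terminals contains a terminal or a non-nullable non-terminal.
Nullable = { 'P' }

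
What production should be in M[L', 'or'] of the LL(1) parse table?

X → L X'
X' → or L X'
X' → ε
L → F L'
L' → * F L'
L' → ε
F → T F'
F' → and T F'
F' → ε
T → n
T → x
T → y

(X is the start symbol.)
L' → ε

To find M[L', 'or'], we find productions for L' where 'or' is in the predict set (PREDICT(N → α) = (FIRST(α) \ {ε}) ∪ (FOLLOW(N) if α ⇒* ε)).

Relevant sets:
  FOLLOW(L') = { $, 'or' }

L' → * F L': PREDICT = { '*' }
L' → ε: PREDICT = { $, 'or' }
  'or' is in predict set, so this production goes in M[L', 'or']

M[L', 'or'] = L' → ε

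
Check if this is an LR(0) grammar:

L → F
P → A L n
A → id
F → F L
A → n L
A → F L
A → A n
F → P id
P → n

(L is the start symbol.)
A grammar is LR(0) if no state in the canonical LR(0) collection has:
  - both a shift item (dot before a terminal) and a complete item (shift-reduce conflict), or
  - two or more complete items (reduce-reduce conflict; the accept item [L' → L .] counts as a complete item here).

Augment with L' → L and build the canonical LR(0) collection (I0 = CLOSURE({[L' → . L]}), then GOTO on every symbol after a dot until no new states appear). It has 13 states:
  I0: { [A → . A n], [A → . F L], [A → . id], [A → . n L], [F → . F L], [F → . P id], [L → . F], [L' → . L], [P → . A L n], [P → . n] }  — shift
  I1: { [A → . A n], [A → . F L], [A → . id], [A → . n L], [A → A . n], [F → . F L], [F → . P id], [L → . F], [P → . A L n], [P → . n], [P → A . L n] }  — shift
  I2: { [A → . A n], [A → . F L], [A → . id], [A → . n L], [A → F . L], [F → . F L], [F → . P id], [F → F . L], [L → . F], [L → F .], [P → . A L n], [P → . n] }  — shift, reduce
  I3: { [L' → L .] }  — accept
  I4: { [F → P . id] }  — shift
  I5: { [A → id .] }  — reduce
  I6: { [A → . A n], [A → . F L], [A → . id], [A → . n L], [A → n . L], [F → . F L], [F → . P id], [L → . F], [P → . A L n], [P → . n], [P → n .] }  — shift, reduce
  I7: { [A → n L .] }  — reduce
  I8: { [F → P id .] }  — reduce
  I9: { [A → F L .], [F → F L .] }  — 2 reduces
  I10: { [P → A L . n] }  — shift
  I11: { [A → . A n], [A → . F L], [A → . id], [A → . n L], [A → A n .], [A → n . L], [F → . F L], [F → . P id], [L → . F], [P → . A L n], [P → . n], [P → n .] }  — shift, 2 reduces
  I12: { [P → A L n .] }  — reduce

Conflict in state I2:
  Shift-reduce conflict between [L → F .] and [A → . id]
So the grammar is NOT LR(0).

Answer: No. Shift-reduce conflict between [L → F .] and [A → . id]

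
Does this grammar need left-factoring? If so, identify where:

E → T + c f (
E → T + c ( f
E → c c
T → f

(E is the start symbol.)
Yes, E has productions with common prefix 'T + c'

Left-factoring is needed when two productions for the same non-terminal
share a common prefix on the right-hand side.

Productions for E:
  E → T + c f (
  E → T + c ( f
  E → c c

Found common prefix 'T + c' in productions for E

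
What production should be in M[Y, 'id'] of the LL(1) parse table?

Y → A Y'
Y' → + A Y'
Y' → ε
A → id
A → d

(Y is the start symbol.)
Y → A Y'

To find M[Y, 'id'], we find productions for Y where 'id' is in the predict set (PREDICT(N → α) = (FIRST(α) \ {ε}) ∪ (FOLLOW(N) if α ⇒* ε)).

Relevant sets:
  FIRST(A) = { 'd', 'id' }

Y → A Y': PREDICT = { 'd', 'id' }
  'id' is in predict set, so this production goes in M[Y, 'id']

M[Y, 'id'] = Y → A Y'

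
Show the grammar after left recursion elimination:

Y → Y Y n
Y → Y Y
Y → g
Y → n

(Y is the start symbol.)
Y → g Y'
Y → n Y'
Y' → Y n Y'
Y' → Y Y'
Y' → ε

Y is directly left-recursive. The standard transformation for
  A → A α₁ | ... | A α_m | β₁ | ... | β_n
is
  A  → β₁ A' | ... | β_n A'
  A' → α₁ A' | ... | α_m A' | ε

Y → g becomes Y → g Y'
Y → n becomes Y → n Y'
Y → Y Y n becomes Y' → Y n Y'
Y → Y Y becomes Y' → Y Y'
Add Y' → ε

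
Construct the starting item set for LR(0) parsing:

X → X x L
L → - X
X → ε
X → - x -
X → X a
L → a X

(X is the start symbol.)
{ [X → . - x -], [X → . X a], [X → . X x L], [X → .], [X' → . X] }

First, augment the grammar with X' → X
I₀ = CLOSURE({ [X' → . X] }):
  [X' → . X] has the dot before X: add [X → . X x L], [X → .], [X → . - x -], [X → . X a]
No further items can be added.

I₀ = { [X → . - x -], [X → . X a], [X → . X x L], [X → .], [X' → . X] }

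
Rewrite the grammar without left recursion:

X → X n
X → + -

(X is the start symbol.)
X is directly left-recursive. The standard transformation for
  A → A α₁ | ... | A α_m | β₁ | ... | β_n
is
  A  → β₁ A' | ... | β_n A'
  A' → α₁ A' | ... | α_m A' | ε

X → + - becomes X → + - X'
X → X n becomes X' → n X'
Add X' → ε

Resulting grammar:
X → + - X'
X' → n X'
X' → ε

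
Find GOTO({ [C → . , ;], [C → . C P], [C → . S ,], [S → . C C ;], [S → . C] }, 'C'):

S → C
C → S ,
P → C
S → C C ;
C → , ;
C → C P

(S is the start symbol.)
GOTO(I, 'C') = CLOSURE({ [A → αX.β] : [A → α.Xβ] ∈ I, X = 'C' })

Items with dot before 'C', with the dot advanced:
  [C → . C P] → [C → C . P]
  [S → . C] → [S → C .]
  [S → . C C ;] → [S → C . C ;]
Closure of the advanced items:
  [C → C . P] has the dot before P: add [P → . C]
  [S → C . C ;] has the dot before C: add [C → . S ,], [C → . , ;], [C → . C P]
  [C → . S ,] has the dot before S: add [S → . C], [S → . C C ;]

GOTO = { [C → . , ;], [C → . C P], [C → . S ,], [C → C . P], [P → . C], [S → . C C ;], [S → . C], [S → C . C ;], [S → C .] }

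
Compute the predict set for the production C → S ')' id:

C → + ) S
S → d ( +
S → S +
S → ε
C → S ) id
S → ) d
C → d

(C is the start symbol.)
{ ')', '+', 'd' }

PREDICT(C → S ')' id) = (FIRST(RHS) \ {ε}) ∪ (FOLLOW(C) if ε ∈ FIRST(RHS), i.e. RHS ⇒* ε)
FIRST(S) = { ')', '+', 'd', ε }
FIRST(S ')' id) = { ')', '+', 'd' }
ε ∉ FIRST(S ')' id), so FOLLOW(C) is not added.
PREDICT(C → S ')' id) = { ')', '+', 'd' }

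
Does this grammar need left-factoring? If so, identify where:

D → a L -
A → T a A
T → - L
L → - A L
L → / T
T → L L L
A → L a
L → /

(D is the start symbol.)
Yes, L has productions with common prefix '/'

Left-factoring is needed when two productions for the same non-terminal
share a common prefix on the right-hand side.

Productions for A:
  A → T a A
  A → L a
Productions for T:
  T → - L
  T → L L L
Productions for L:
  L → - A L
  L → / T
  L → /

Found common prefix '/' in productions for L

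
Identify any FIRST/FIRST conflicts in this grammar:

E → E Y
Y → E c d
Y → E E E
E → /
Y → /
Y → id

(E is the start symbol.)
Yes. E → E Y / E → '/' on { '/' }; Y → E c d / Y → E E E on { '/' }; Y → E c d / Y → '/' on { '/' }; Y → E E E / Y → '/' on { '/' }

A FIRST/FIRST conflict occurs when two productions N → α and N → β for the same non-terminal have FIRST(α) ∩ FIRST(β) ≠ ∅ (with ε ∈ FIRST of a nullable right-hand side, so two nullable alternatives also conflict).

FIRST sets of the non-terminals at (or reachable through a nullable prefix from) the front of some alternative:
  FIRST(E) = { '/' }

Productions for E:
  E → E Y: FIRST = { '/' }
  E → /: FIRST = { '/' }
Productions for Y:
  Y → E c d: FIRST = { '/' }
  Y → E E E: FIRST = { '/' }
  Y → /: FIRST = { '/' }
  Y → id: FIRST = { 'id' }

Conflict for E: E → E Y and E → /
  Overlap: { '/' }
Conflict for Y: Y → E c d and Y → E E E
  Overlap: { '/' }
Conflict for Y: Y → E c d and Y → /
  Overlap: { '/' }
Conflict for Y: Y → E E E and Y → /
  Overlap: { '/' }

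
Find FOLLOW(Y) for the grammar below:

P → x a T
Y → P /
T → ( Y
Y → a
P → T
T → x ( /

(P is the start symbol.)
{ $, '/' }

To compute FOLLOW(Y), find every occurrence of Y on a right-hand side N → α Y β: add FIRST(β) \ {ε}, and if β is empty or nullable also add FOLLOW(N). Iterate to a fixed point.

In T → ( Y: Y is at the end, add FOLLOW(T)

The FOLLOW sets referred to above (computed the same way, to a fixed point):
  FOLLOW(T) = { $, '/' }

Taking the union: FOLLOW(Y) = { $, '/' }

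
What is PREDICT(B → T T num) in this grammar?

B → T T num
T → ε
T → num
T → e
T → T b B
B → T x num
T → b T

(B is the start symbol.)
{ 'b', 'e', 'num' }

PREDICT(B → T T num) = (FIRST(RHS) \ {ε}) ∪ (FOLLOW(B) if ε ∈ FIRST(RHS), i.e. RHS ⇒* ε)
FIRST(T) = { 'b', 'e', 'num', ε }
FIRST(T T num) = { 'b', 'e', 'num' }
ε ∉ FIRST(T T num), so FOLLOW(B) is not added.
PREDICT(B → T T num) = { 'b', 'e', 'num' }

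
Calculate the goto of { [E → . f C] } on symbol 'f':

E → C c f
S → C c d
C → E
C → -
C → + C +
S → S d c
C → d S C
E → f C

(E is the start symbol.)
{ [C → . + C +], [C → . -], [C → . E], [C → . d S C], [E → . C c f], [E → . f C], [E → f . C] }

GOTO(I, 'f') = CLOSURE({ [A → αX.β] : [A → α.Xβ] ∈ I, X = 'f' })

Items with dot before 'f', with the dot advanced:
  [E → . f C] → [E → f . C]
Closure of the advanced items:
  [E → f . C] has the dot before C: add [C → . E], [C → . -], [C → . + C +], [C → . d S C]
  [C → . E] has the dot before E: add [E → . C c f], [E → . f C]

GOTO = { [C → . + C +], [C → . -], [C → . E], [C → . d S C], [E → . C c f], [E → . f C], [E → f . C] }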